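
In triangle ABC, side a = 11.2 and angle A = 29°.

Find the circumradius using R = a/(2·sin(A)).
R = a/(2·sin(A)) = 11.2/(2·sin(29°))
R = 11.2/(2·0.484810) = 11.2/0.969619 = 11.55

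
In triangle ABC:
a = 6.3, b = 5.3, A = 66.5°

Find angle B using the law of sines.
sin(B)/b = sin(A)/a
sin(B) = b·sin(A)/a = 5.3·sin(66.5°)/6.3 = 0.771495
B = arcsin(0.771495) = 50.49°  (b ≤ a, so B ≤ A and the acute solution is unique)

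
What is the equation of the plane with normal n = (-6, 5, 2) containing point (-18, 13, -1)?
d = n·P = (-6)(-18) + (5)(13) + (2)(-1) = 171
Plane: -6x + 5y + 2z = 171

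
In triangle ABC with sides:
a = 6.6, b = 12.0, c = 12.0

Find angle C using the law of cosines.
cos(C) = (a² + b² - c²)/(2ab)
cos(C) = (6.6² + 12.0² - 12.0²)/(2·6.6·12.0) = 43.56/158.4 = 0.275000
C = arccos(0.275000) = 74.04°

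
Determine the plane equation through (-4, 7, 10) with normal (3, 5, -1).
d = n·P = (3)(-4) + (5)(7) + (-1)(10) = 13
Plane: 3x + 5y - z = 13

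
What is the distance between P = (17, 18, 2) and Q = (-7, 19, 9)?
d = √[(-24)² + (1)² + (7)²] = √626 = 25.02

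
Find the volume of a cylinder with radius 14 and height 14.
Volume = pi * r² * h
Volume = pi * 14² * 14
Volume = pi * 196 * 14
Volume = pi * 2744
Volume = 8620.53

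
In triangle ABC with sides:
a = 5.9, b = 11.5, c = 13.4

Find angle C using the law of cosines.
cos(C) = (a² + b² - c²)/(2ab)
cos(C) = (5.9² + 11.5² - 13.4²)/(2·5.9·11.5) = -12.5/135.7 = -0.092115
C = arccos(-0.092115) = 95.29°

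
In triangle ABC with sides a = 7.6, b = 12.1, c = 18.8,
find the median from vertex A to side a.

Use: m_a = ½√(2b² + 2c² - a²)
m_a = ½√(2·12.1² + 2·18.8² - 7.6²)
m_a = ½√(292.82 + 706.88 - 57.76) = ½√941.94 = 15.35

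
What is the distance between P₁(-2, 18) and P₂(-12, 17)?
Using the distance formula: d = sqrt((x₂-x₁)² + (y₂-y₁)²)
dx = (-12) - (-2) = -10
dy = 17 - 18 = -1
d = sqrt((-10)² + (-1)²) = sqrt(100 + 1) = sqrt(101) = 10.05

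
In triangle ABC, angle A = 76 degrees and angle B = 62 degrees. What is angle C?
Sum of angles in a triangle = 180 degrees
Third angle = 180 - 76 - 62
Third angle = 42 degrees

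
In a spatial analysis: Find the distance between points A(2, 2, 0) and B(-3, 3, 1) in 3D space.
d = √[(-5)² + (1)² + (1)²] = √27 = 5.196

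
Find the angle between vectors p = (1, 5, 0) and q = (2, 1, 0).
p·q = 7, |p|² = 26, |q|² = 5
cos θ = 7/√130 ≈ 0.6139
θ ≈ 52.13°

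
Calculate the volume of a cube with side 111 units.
Volume = s³
Volume = 111³
Volume = 1367631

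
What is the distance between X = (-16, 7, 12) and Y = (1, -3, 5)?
d = √[(17)² + (-10)² + (-7)²] = √438 = 20.93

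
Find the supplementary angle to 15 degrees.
Supplementary angles sum to 180 degrees.
Other angle = 180 - 15
Other angle = 165 degrees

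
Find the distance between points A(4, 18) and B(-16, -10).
Using the distance formula: d = sqrt((x₂-x₁)² + (y₂-y₁)²)
dx = (-16) - 4 = -20
dy = (-10) - 18 = -28
d = sqrt((-20)² + (-28)²) = sqrt(400 + 784) = sqrt(1184) = 34.41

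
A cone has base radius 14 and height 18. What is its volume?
Volume = (1/3) * pi * r² * h
Volume = (1/3) * pi * 14² * 18
Volume = (1/3) * pi * 196 * 18
Volume = (1/3) * pi * 3528
Volume = 3694.51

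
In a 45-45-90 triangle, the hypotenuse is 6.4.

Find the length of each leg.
In a 45-45-90 triangle, hypotenuse = leg·√2  →  leg = hypotenuse/√2
leg = 6.4/√2 = 4.525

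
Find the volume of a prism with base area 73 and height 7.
Volume = base area * height
Volume = 73 * 7
Volume = 511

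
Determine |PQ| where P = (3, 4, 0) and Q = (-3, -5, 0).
d = √[(-6)² + (-9)² + (0)²] = √117 = 10.82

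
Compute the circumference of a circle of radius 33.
Circumference = 2 * pi * r
Circumference = 2 * pi * 33
Circumference = 207.35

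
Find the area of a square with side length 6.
Area = s²
Area = 6²
Area = 36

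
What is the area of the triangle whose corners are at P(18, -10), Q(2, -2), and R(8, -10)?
Using the coordinate formula: Area = (1/2)|x₁(y₂-y₃) + x₂(y₃-y₁) + x₃(y₁-y₂)|
Area = (1/2)|18((-2)-(-10)) + 2((-10)-(-10)) + 8((-10)-(-2))|
Area = (1/2)|18*8 + 2*0 + 8*(-8)|
Area = (1/2)|144 + 0 + (-64)|
Area = (1/2)*80 = 40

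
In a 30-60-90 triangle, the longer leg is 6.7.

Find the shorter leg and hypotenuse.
In a 30-60-90 triangle, sides are in ratio 1 : √3 : 2.
Long leg = short leg·√3  →  short leg = 6.7/√3 = 3.868
Hypotenuse = 2·(short leg) = 2·6.7/√3 = 7.736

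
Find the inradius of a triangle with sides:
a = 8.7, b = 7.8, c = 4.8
s = (a+b+c)/2 = (8.7+7.8+4.8)/2 = 10.65
Area = √(s(s-a)(s-b)(s-c)) = √(10.65·1.95·2.85·5.85) = 18.6077
r = Area/s = 18.6077/10.65 = 1.747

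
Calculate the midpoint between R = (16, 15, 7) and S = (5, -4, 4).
Midpoint = ((16+5)/2, (15-4)/2, (7+4)/2) = (10.5, 5.5, 5.5)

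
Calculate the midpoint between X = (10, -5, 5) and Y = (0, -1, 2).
Midpoint = ((10+0)/2, (-5-1)/2, (5+2)/2) = (5, -3, 3.5)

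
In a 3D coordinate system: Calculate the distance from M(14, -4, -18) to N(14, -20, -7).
d = √[(0)² + (-16)² + (11)²] = √377 = 19.42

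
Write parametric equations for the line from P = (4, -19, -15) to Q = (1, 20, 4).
Direction vector d = Q - P = (-3, 39, 19)
x = 4 - 3t, y = -19 + 39t, z = -15 + 19t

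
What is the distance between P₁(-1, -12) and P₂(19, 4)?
Using the distance formula: d = sqrt((x₂-x₁)² + (y₂-y₁)²)
dx = 19 - (-1) = 20
dy = 4 - (-12) = 16
d = sqrt(20² + 16²) = sqrt(400 + 256) = sqrt(656) = 25.61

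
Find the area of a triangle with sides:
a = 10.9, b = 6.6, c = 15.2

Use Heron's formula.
s = (a+b+c)/2 = (10.9+6.6+15.2)/2 = 16.35
A = √(s(s-a)(s-b)(s-c)) = √(16.35·5.45·9.75·1.15)
A = √999.118 = 31.61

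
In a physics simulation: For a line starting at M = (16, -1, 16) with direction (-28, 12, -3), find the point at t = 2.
P(2) = (16 + (-28)(2), -1 + 12(2), 16 + (-3)(2)) = (-40, 23, 10)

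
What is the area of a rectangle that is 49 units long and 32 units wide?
Area = length * width
Area = 49 * 32
Area = 1568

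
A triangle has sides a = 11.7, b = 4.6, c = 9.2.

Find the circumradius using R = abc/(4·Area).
s = (a+b+c)/2 = 12.75
Area = √(s(s-a)(s-b)(s-c)) = √(12.75·1.05·8.15·3.55) = 19.6808
R = abc/(4·Area) = (11.7·4.6·9.2)/(4·19.6808) = 495.144/78.7232 = 6.29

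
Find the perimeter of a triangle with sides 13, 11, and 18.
Perimeter = sum of all sides
Perimeter = 13 + 11 + 18
Perimeter = 42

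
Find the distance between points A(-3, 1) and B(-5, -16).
Using the distance formula: d = sqrt((x₂-x₁)² + (y₂-y₁)²)
dx = (-5) - (-3) = -2
dy = (-16) - 1 = -17
d = sqrt((-2)² + (-17)²) = sqrt(4 + 289) = sqrt(293) = 17.12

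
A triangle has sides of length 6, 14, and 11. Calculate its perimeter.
Perimeter = sum of all sides
Perimeter = 6 + 14 + 11
Perimeter = 31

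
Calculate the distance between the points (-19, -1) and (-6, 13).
Using the distance formula: d = sqrt((x₂-x₁)² + (y₂-y₁)²)
dx = (-6) - (-19) = 13
dy = 13 - (-1) = 14
d = sqrt(13² + 14²) = sqrt(169 + 196) = sqrt(365) = 19.10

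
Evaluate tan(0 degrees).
tan(0 degrees) = 0
Decimal approximation: 0.0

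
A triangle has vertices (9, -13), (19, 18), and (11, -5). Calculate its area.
Using the coordinate formula: Area = (1/2)|x₁(y₂-y₃) + x₂(y₃-y₁) + x₃(y₁-y₂)|
Area = (1/2)|9(18-(-5)) + 19((-5)-(-13)) + 11((-13)-18)|
Area = (1/2)|9*23 + 19*8 + 11*(-31)|
Area = (1/2)|207 + 152 + (-341)|
Area = (1/2)*18 = 9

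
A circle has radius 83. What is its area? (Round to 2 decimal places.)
Area = pi * r²
Area = pi * 83²
Area = pi * 6889
Area = 21642.43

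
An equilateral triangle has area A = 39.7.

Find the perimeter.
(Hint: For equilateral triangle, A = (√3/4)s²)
A = (√3/4)s²  →  s² = 4A/√3 = 4·39.7/√3 = 91.6832
s = 9.57514
Perimeter = 3s = 28.73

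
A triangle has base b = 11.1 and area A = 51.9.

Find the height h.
A = ½bh  →  h = 2A/b
h = 2·51.9/11.1 = 9.351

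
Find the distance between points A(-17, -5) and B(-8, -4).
Using the distance formula: d = sqrt((x₂-x₁)² + (y₂-y₁)²)
dx = (-8) - (-17) = 9
dy = (-4) - (-5) = 1
d = sqrt(9² + 1²) = sqrt(81 + 1) = sqrt(82) = 9.06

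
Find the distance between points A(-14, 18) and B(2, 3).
Using the distance formula: d = sqrt((x₂-x₁)² + (y₂-y₁)²)
dx = 2 - (-14) = 16
dy = 3 - 18 = -15
d = sqrt(16² + (-15)²) = sqrt(256 + 225) = sqrt(481) = 21.93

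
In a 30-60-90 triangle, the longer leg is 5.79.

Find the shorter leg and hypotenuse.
In a 30-60-90 triangle, sides are in ratio 1 : √3 : 2.
Long leg = short leg·√3  →  short leg = 5.79/√3 = 3.343
Hypotenuse = 2·(short leg) = 2·5.79/√3 = 6.686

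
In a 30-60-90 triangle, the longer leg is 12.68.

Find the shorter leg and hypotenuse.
In a 30-60-90 triangle, sides are in ratio 1 : √3 : 2.
Long leg = short leg·√3  →  short leg = 12.68/√3 = 7.321
Hypotenuse = 2·(short leg) = 2·12.68/√3 = 14.64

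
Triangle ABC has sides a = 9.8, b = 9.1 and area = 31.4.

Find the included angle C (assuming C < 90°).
Area = ½ab·sin(C)  →  sin(C) = 2·Area/(ab)
sin(C) = 2·31.4/(9.8·9.1) = 0.704194
C = arcsin(0.704194) = 44.76°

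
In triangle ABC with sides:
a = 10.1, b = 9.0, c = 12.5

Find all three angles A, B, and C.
By the law of cosines:
cos(A) = (b² + c² - a²)/(2bc) = 0.601067  →  A = 53.05°
cos(B) = (a² + c² - b²)/(2ac) = 0.702020  →  B = 45.41°
cos(C) = (a² + b² - c²)/(2ab) = 0.147195  →  C = 81.54°
Check: A + B + C = 180.0° ✓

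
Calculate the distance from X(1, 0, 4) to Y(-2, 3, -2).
d = √[(-3)² + (3)² + (-6)²] = √54 = 7.348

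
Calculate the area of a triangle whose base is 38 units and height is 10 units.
Area = (1/2) * base * height
Area = (1/2) * 38 * 10
Area = 190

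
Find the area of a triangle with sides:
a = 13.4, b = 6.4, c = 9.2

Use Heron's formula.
s = (a+b+c)/2 = (13.4+6.4+9.2)/2 = 14.5
A = √(s(s-a)(s-b)(s-c)) = √(14.5·1.1·8.1·5.3)
A = √684.733 = 26.17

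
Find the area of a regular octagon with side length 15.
For a regular 8-gon with side length s = 15:
Apothem a = s / (2*tan(pi/8)) = 15 / (2*tan(pi/8)) ≈ 18.1066
Perimeter P = 8 * 15 = 120
Area = (1/2) * P * a = (1/2) * 120 * 18.1066 = 1086.40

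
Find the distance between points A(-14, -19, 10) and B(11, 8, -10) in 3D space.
d = √[(25)² + (27)² + (-20)²] = √1754 = 41.88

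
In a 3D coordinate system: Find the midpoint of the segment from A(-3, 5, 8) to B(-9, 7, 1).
Midpoint = ((-3-9)/2, (5+7)/2, (8+1)/2) = (-6, 6, 4.5)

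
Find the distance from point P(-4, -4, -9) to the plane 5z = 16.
d = |0(-4) + 0(-4) + 5(-9) - (16)| / √(0² + 0² + 5²) = 61/√25 = 12.2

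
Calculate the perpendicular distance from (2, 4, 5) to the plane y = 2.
d = |0(2) + 1(4) + 0(5) - (2)| / √(0² + 1² + 0²) = 2/√1 = 2.0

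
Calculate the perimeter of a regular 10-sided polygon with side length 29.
Perimeter = number of sides * side length
Perimeter = 10 * 29
Perimeter = 290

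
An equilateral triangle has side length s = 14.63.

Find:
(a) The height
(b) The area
(a) Height h = s·√3/2 = 14.63·√3/2 = 12.67
(b) Area = (√3/4)·s² = (√3/4)·14.63² = (√3/4)·214.037 = 92.68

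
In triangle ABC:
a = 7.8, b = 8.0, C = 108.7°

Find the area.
Using A = ½ab·sin(C):
A = ½·7.8·8.0·sin(108.7°) = ½·62.4·0.947210 = 29.55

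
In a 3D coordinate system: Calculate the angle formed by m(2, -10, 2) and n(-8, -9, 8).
m·n = 90, |m|² = 108, |n|² = 209
cos θ = 90/√22572 ≈ 0.599
θ ≈ 53.2°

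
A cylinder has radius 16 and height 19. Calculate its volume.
Volume = pi * r² * h
Volume = pi * 16² * 19
Volume = pi * 256 * 19
Volume = pi * 4864
Volume = 15280.71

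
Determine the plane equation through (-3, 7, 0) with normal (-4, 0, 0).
d = n·P = (-4)(-3) + (0)(7) + (0)(0) = 12
Plane: -4x = 12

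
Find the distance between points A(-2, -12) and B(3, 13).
Using the distance formula: d = sqrt((x₂-x₁)² + (y₂-y₁)²)
dx = 3 - (-2) = 5
dy = 13 - (-12) = 25
d = sqrt(5² + 25²) = sqrt(25 + 625) = sqrt(650) = 25.50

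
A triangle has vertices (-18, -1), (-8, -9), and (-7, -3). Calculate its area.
Using the coordinate formula: Area = (1/2)|x₁(y₂-y₃) + x₂(y₃-y₁) + x₃(y₁-y₂)|
Area = (1/2)|(-18)((-9)-(-3)) + (-8)((-3)-(-1)) + (-7)((-1)-(-9))|
Area = (1/2)|(-18)*(-6) + (-8)*(-2) + (-7)*8|
Area = (1/2)|108 + 16 + (-56)|
Area = (1/2)*68 = 34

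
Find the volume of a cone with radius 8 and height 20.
Volume = (1/3) * pi * r² * h
Volume = (1/3) * pi * 8² * 20
Volume = (1/3) * pi * 64 * 20
Volume = (1/3) * pi * 1280
Volume = 1340.41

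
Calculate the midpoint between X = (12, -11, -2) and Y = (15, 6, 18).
Midpoint = ((12+15)/2, (-11+6)/2, (-2+18)/2) = (13.5, -2.5, 8)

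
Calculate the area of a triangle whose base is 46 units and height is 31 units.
Area = (1/2) * base * height
Area = (1/2) * 46 * 31
Area = 713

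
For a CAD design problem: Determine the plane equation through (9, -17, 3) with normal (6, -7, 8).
d = n·P = (6)(9) + (-7)(-17) + (8)(3) = 197
Plane: 6x - 7y + 8z = 197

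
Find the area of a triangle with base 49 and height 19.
Area = (1/2) * base * height
Area = (1/2) * 49 * 19
Area = 465.50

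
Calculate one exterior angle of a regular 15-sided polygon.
Exterior angle of a regular n-gon = 360/n
Exterior angle = 360/15
Exterior angle = 24 degrees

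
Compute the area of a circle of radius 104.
Area = pi * r²
Area = pi * 104²
Area = pi * 10816
Area = 33979.47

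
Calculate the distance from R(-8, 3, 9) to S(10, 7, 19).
d = √[(18)² + (4)² + (10)²] = √440 = 20.98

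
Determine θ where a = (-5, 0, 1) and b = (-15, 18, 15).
a·b = 90, |a|² = 26, |b|² = 774
cos θ = 90/√20124 ≈ 0.6344
θ ≈ 50.62°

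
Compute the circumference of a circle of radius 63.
Circumference = 2 * pi * r
Circumference = 2 * pi * 63
Circumference = 395.84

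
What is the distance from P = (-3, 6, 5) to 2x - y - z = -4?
d = |2(-3) + (-1)(6) + (-1)(5) - (-4)| / √(2² + (-1)² + (-1)²) = 13/√6 = 5.307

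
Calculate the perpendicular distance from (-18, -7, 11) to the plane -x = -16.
d = |(-1)(-18) + 0(-7) + 0(11) - (-16)| / √((-1)² + 0² + 0²) = 34/√1 = 34.0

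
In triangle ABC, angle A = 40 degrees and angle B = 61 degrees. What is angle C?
Sum of angles in a triangle = 180 degrees
Third angle = 180 - 40 - 61
Third angle = 79 degrees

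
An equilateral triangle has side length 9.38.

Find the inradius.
For an equilateral triangle, r = s/(2√3) where s is the side.
r = 9.38/(2√3) = 9.38/3.464102 = 2.708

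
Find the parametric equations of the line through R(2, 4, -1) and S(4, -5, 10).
Direction vector d = S - R = (2, -9, 11)
x = 2 + 2t, y = 4 - 9t, z = -1 + 11t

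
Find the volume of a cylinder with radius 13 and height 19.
Volume = pi * r² * h
Volume = pi * 13² * 19
Volume = pi * 169 * 19
Volume = pi * 3211
Volume = 10087.65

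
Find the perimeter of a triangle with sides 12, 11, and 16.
Perimeter = sum of all sides
Perimeter = 12 + 11 + 16
Perimeter = 39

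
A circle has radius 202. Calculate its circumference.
Circumference = 2 * pi * r
Circumference = 2 * pi * 202
Circumference = 1269.20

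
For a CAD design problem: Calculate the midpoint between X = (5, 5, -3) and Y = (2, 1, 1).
Midpoint = ((5+2)/2, (5+1)/2, (-3+1)/2) = (3.5, 3, -1)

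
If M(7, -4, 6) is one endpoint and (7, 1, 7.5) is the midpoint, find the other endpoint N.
N = (2×7 - 7, 2×1 - (-4), 2×7.5 - 6) = (7, 6, 9)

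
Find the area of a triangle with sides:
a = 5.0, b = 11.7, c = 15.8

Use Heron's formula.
s = (a+b+c)/2 = (5.0+11.7+15.8)/2 = 16.25
A = √(s(s-a)(s-b)(s-c)) = √(16.25·11.25·4.55·0.45)
A = √374.309 = 19.35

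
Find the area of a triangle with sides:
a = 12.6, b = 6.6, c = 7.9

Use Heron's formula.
s = (a+b+c)/2 = (12.6+6.6+7.9)/2 = 13.55
A = √(s(s-a)(s-b)(s-c)) = √(13.55·0.95·6.95·5.65)
A = √505.471 = 22.48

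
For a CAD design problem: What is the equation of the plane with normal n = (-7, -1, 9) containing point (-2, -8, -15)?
d = n·P = (-7)(-2) + (-1)(-8) + (9)(-15) = -113
Plane: -7x - y + 9z = -113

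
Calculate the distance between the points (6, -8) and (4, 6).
Using the distance formula: d = sqrt((x₂-x₁)² + (y₂-y₁)²)
dx = 4 - 6 = -2
dy = 6 - (-8) = 14
d = sqrt((-2)² + 14²) = sqrt(4 + 196) = sqrt(200) = 14.14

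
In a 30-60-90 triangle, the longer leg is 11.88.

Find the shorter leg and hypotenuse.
In a 30-60-90 triangle, sides are in ratio 1 : √3 : 2.
Long leg = short leg·√3  →  short leg = 11.88/√3 = 6.859
Hypotenuse = 2·(short leg) = 2·11.88/√3 = 13.72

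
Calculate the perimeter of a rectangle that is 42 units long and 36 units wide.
Perimeter = 2 * (length + width)
Perimeter = 2 * (42 + 36)
Perimeter = 2 * 78
Perimeter = 156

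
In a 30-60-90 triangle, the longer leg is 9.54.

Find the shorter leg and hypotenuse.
In a 30-60-90 triangle, sides are in ratio 1 : √3 : 2.
Long leg = short leg·√3  →  short leg = 9.54/√3 = 5.508
Hypotenuse = 2·(short leg) = 2·9.54/√3 = 11.02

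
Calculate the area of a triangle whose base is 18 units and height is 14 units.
Area = (1/2) * base * height
Area = (1/2) * 18 * 14
Area = 126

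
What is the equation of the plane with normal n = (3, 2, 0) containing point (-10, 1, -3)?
d = n·P = (3)(-10) + (2)(1) + (0)(-3) = -28
Plane: 3x + 2y = -28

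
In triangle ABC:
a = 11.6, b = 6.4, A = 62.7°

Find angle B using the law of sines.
sin(B)/b = sin(A)/a
sin(B) = b·sin(A)/a = 6.4·sin(62.7°)/11.6 = 0.490272
B = arcsin(0.490272) = 29.36°  (b ≤ a, so B ≤ A and the acute solution is unique)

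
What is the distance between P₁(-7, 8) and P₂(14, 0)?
Using the distance formula: d = sqrt((x₂-x₁)² + (y₂-y₁)²)
dx = 14 - (-7) = 21
dy = 0 - 8 = -8
d = sqrt(21² + (-8)²) = sqrt(441 + 64) = sqrt(505) = 22.47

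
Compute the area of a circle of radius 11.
Area = pi * r²
Area = pi * 11²
Area = pi * 121
Area = 380.13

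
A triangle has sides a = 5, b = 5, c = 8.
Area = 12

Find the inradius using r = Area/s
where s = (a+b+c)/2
s = (5+5+8)/2 = 9
r = Area/s = 12/9 = 1.333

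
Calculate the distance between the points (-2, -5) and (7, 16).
Using the distance formula: d = sqrt((x₂-x₁)² + (y₂-y₁)²)
dx = 7 - (-2) = 9
dy = 16 - (-5) = 21
d = sqrt(9² + 21²) = sqrt(81 + 441) = sqrt(522) = 22.85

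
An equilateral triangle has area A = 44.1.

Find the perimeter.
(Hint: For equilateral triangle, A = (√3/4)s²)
A = (√3/4)s²  →  s² = 4A/√3 = 4·44.1/√3 = 101.845
s = 10.0918
Perimeter = 3s = 30.28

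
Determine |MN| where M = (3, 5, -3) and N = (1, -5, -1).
d = √[(-2)² + (-10)² + (2)²] = √108 = 10.39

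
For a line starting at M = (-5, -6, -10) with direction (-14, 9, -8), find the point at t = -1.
P(-1) = (-5 + (-14)(-1), -6 + 9(-1), -10 + (-8)(-1)) = (9, -15, -2)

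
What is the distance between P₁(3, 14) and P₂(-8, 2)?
Using the distance formula: d = sqrt((x₂-x₁)² + (y₂-y₁)²)
dx = (-8) - 3 = -11
dy = 2 - 14 = -12
d = sqrt((-11)² + (-12)²) = sqrt(121 + 144) = sqrt(265) = 16.28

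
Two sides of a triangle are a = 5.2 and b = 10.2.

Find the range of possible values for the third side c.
By the triangle inequality: |a - b| < c < a + b
|5.2 - 10.2| < c < 5.2 + 10.2
5 < c < 15.4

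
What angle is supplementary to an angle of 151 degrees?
Supplementary angles sum to 180 degrees.
Other angle = 180 - 151
Other angle = 29 degrees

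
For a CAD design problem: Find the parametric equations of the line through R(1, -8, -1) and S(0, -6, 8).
Direction vector d = S - R = (-1, 2, 9)
x = 1 - t, y = -8 + 2t, z = -1 + 9t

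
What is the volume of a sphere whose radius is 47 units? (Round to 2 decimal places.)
Volume = (4/3) * pi * r³
Volume = (4/3) * pi * 47³
Volume = (4/3) * pi * 103823
Volume = 434892.77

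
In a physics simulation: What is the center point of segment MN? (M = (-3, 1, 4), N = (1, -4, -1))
Midpoint = ((-3+1)/2, (1-4)/2, (4-1)/2) = (-1, -1.5, 1.5)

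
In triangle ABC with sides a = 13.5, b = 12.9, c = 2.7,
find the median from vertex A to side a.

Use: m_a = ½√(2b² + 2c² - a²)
m_a = ½√(2·12.9² + 2·2.7² - 13.5²)
m_a = ½√(332.82 + 14.58 - 182.25) = ½√165.15 = 6.426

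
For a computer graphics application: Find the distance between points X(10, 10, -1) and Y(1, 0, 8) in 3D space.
d = √[(-9)² + (-10)² + (9)²] = √262 = 16.19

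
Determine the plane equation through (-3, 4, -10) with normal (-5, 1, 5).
d = n·P = (-5)(-3) + (1)(4) + (5)(-10) = -31
Plane: -5x + y + 5z = -31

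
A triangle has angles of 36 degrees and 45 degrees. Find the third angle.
Sum of angles in a triangle = 180 degrees
Third angle = 180 - 36 - 45
Third angle = 99 degrees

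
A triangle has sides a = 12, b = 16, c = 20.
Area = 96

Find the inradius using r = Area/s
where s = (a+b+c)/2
s = (12+16+20)/2 = 24
r = Area/s = 96/24 = 4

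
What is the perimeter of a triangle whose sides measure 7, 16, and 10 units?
Perimeter = sum of all sides
Perimeter = 7 + 16 + 10
Perimeter = 33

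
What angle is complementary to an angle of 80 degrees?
Complementary angles sum to 90 degrees.
Other angle = 90 - 80
Other angle = 10 degrees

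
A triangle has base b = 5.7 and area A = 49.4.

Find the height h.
A = ½bh  →  h = 2A/b
h = 2·49.4/5.7 = 17.33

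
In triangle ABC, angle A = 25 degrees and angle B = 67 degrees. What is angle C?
Sum of angles in a triangle = 180 degrees
Third angle = 180 - 25 - 67
Third angle = 88 degrees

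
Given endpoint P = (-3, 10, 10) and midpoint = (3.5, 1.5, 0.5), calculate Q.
Q = (2×3.5 - (-3), 2×1.5 - 10, 2×0.5 - 10) = (10, -7, -9)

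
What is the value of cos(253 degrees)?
cos(253 degrees) = -0.2924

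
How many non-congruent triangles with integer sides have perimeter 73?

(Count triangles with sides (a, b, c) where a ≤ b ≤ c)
With a ≤ b ≤ c and a + b + c = 73, the triangle inequality a + b > c gives c < 73/2, so c ≤ 36.
Iterate a from 1 to ⌊p/3⌋ = 24; for each a, b ranges from a to ⌊(p−a)/2⌋ with c = p − a − b, keeping only c ≥ b.
Triples: (1, 36, 36), (2, 35, 36), (3, 34, 36), …
Count = 120 triangles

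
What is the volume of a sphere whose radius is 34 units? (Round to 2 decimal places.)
Volume = (4/3) * pi * r³
Volume = (4/3) * pi * 34³
Volume = (4/3) * pi * 39304
Volume = 164636.21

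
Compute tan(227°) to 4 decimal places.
tan(227 degrees) = 1.0724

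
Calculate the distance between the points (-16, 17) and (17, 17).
Using the distance formula: d = sqrt((x₂-x₁)² + (y₂-y₁)²)
dx = 17 - (-16) = 33
dy = 17 - 17 = 0
d = sqrt(33² + 0²) = sqrt(1089 + 0) = sqrt(1089) = 33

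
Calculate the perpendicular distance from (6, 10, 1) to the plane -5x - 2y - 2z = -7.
d = |(-5)(6) + (-2)(10) + (-2)(1) - (-7)| / √((-5)² + (-2)² + (-2)²) = 45/√33 = 7.833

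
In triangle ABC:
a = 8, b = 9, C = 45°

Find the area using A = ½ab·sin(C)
A = ½·8·9·sin(45°) = ½·72·0.707107 = 25.46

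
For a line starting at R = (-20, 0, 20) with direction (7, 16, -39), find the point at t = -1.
P(-1) = (-20 + 7(-1), 0 + 16(-1), 20 + (-39)(-1)) = (-27, -16, 59)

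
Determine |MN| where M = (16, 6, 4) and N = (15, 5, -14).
d = √[(-1)² + (-1)² + (-18)²] = √326 = 18.06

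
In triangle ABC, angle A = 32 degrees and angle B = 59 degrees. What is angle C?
Sum of angles in a triangle = 180 degrees
Third angle = 180 - 32 - 59
Third angle = 89 degrees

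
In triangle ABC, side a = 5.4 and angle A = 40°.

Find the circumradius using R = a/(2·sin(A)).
R = a/(2·sin(A)) = 5.4/(2·sin(40°))
R = 5.4/(2·0.642788) = 5.4/1.285575 = 4.2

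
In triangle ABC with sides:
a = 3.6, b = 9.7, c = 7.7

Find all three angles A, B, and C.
By the law of cosines:
cos(A) = (b² + c² - a²)/(2bc) = 0.940019  →  A = 19.95°
cos(B) = (a² + c² - b²)/(2ac) = -0.393939  →  B = 113.2°
cos(C) = (a² + b² - c²)/(2ab) = 0.683849  →  C = 46.85°
Check: A + B + C = 180.0° ✓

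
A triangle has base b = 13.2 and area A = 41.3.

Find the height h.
A = ½bh  →  h = 2A/b
h = 2·41.3/13.2 = 6.258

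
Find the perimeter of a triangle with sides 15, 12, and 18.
Perimeter = sum of all sides
Perimeter = 15 + 12 + 18
Perimeter = 45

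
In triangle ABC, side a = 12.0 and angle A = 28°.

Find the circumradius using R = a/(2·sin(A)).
R = a/(2·sin(A)) = 12.0/(2·sin(28°))
R = 12.0/(2·0.469472) = 12.0/0.938943 = 12.78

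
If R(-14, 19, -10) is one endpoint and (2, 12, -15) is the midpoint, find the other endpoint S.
S = (2×2 - (-14), 2×12 - 19, 2×(-15) - (-10)) = (18, 5, -20)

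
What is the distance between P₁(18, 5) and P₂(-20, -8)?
Using the distance formula: d = sqrt((x₂-x₁)² + (y₂-y₁)²)
dx = (-20) - 18 = -38
dy = (-8) - 5 = -13
d = sqrt((-38)² + (-13)²) = sqrt(1444 + 169) = sqrt(1613) = 40.16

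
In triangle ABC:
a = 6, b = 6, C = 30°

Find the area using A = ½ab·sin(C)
A = ½·6·6·sin(30°) = ½·36·0.500000 = 9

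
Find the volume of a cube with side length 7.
Volume = s³
Volume = 7³
Volume = 343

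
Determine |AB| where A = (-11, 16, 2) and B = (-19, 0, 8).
d = √[(-8)² + (-16)² + (6)²] = √356 = 18.87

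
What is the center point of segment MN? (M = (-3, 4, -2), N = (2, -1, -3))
Midpoint = ((-3+2)/2, (4-1)/2, (-2-3)/2) = (-0.5, 1.5, -2.5)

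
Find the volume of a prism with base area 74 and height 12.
Volume = base area * height
Volume = 74 * 12
Volume = 888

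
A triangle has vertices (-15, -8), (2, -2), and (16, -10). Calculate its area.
Using the coordinate formula: Area = (1/2)|x₁(y₂-y₃) + x₂(y₃-y₁) + x₃(y₁-y₂)|
Area = (1/2)|(-15)((-2)-(-10)) + 2((-10)-(-8)) + 16((-8)-(-2))|
Area = (1/2)|(-15)*8 + 2*(-2) + 16*(-6)|
Area = (1/2)|(-120) + (-4) + (-96)|
Area = (1/2)*220 = 110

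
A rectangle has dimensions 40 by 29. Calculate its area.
Area = length * width
Area = 40 * 29
Area = 1160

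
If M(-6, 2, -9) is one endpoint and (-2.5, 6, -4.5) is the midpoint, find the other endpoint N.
N = (2×(-2.5) - (-6), 2×6 - 2, 2×(-4.5) - (-9)) = (1, 10, 0)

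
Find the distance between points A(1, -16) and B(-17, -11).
Using the distance formula: d = sqrt((x₂-x₁)² + (y₂-y₁)²)
dx = (-17) - 1 = -18
dy = (-11) - (-16) = 5
d = sqrt((-18)² + 5²) = sqrt(324 + 25) = sqrt(349) = 18.68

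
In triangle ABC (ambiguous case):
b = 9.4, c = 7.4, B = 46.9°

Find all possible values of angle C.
sin(C)/c = sin(B)/b  →  sin(C) = c·sin(B)/b = 7.4·sin(46.9°)/9.4 = 0.574809
C₁ = arcsin(0.574809) = 35.09°,  C₂ = 180° - C₁ = 144.91°
Check C₂: A = 180° - 46.9° - 144.91° = -11.81° ≤ 0, rejected
C = 35.09° (one solution)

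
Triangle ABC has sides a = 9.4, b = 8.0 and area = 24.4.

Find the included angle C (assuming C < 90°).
Area = ½ab·sin(C)  →  sin(C) = 2·Area/(ab)
sin(C) = 2·24.4/(9.4·8.0) = 0.648936
C = arcsin(0.648936) = 40.46°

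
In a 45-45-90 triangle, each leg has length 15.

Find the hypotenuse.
Hypotenuse = 15√2 = 21.21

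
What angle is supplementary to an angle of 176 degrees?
Supplementary angles sum to 180 degrees.
Other angle = 180 - 176
Other angle = 4 degrees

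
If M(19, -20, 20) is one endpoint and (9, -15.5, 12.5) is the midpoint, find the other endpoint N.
N = (2×9 - 19, 2×(-15.5) - (-20), 2×12.5 - 20) = (-1, -11, 5)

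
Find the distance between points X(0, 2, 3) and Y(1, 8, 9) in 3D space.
d = √[(1)² + (6)² + (6)²] = √73 = 8.544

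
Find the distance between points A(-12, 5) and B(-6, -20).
Using the distance formula: d = sqrt((x₂-x₁)² + (y₂-y₁)²)
dx = (-6) - (-12) = 6
dy = (-20) - 5 = -25
d = sqrt(6² + (-25)²) = sqrt(36 + 625) = sqrt(661) = 25.71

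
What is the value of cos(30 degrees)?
cos(30 degrees) = sqrt(3)/2
Decimal approximation: 0.866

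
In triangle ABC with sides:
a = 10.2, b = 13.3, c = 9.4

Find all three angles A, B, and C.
By the law of cosines:
cos(A) = (b² + c² - a²)/(2bc) = 0.644737  →  A = 49.85°
cos(B) = (a² + c² - b²)/(2ac) = 0.080882  →  B = 85.36°
cos(C) = (a² + b² - c²)/(2ab) = 0.709752  →  C = 44.79°
Check: A + B + C = 180.0° ✓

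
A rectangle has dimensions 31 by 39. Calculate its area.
Area = length * width
Area = 31 * 39
Area = 1209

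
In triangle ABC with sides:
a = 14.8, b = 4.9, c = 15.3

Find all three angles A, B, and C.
By the law of cosines:
cos(A) = (b² + c² - a²)/(2bc) = 0.260504  →  A = 74.9°
cos(B) = (a² + c² - b²)/(2ac) = 0.947536  →  B = 18.64°
cos(C) = (a² + b² - c²)/(2ab) = 0.061776  →  C = 86.46°
Check: A + B + C = 180.0° ✓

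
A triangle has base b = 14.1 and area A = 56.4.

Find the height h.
A = ½bh  →  h = 2A/b
h = 2·56.4/14.1 = 8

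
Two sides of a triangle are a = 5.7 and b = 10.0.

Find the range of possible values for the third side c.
By the triangle inequality: |a - b| < c < a + b
|5.7 - 10.0| < c < 5.7 + 10.0
4.3 < c < 15.7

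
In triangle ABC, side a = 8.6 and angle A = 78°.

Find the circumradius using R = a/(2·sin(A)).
R = a/(2·sin(A)) = 8.6/(2·sin(78°))
R = 8.6/(2·0.978148) = 8.6/1.956295 = 4.396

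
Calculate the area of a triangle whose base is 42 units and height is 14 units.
Area = (1/2) * base * height
Area = (1/2) * 42 * 14
Area = 294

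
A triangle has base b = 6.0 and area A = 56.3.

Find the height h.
A = ½bh  →  h = 2A/b
h = 2·56.3/6.0 = 18.77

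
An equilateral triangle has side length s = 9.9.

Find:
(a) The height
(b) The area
(a) Height h = s·√3/2 = 9.9·√3/2 = 8.574
(b) Area = (√3/4)·s² = (√3/4)·9.9² = (√3/4)·98.01 = 42.44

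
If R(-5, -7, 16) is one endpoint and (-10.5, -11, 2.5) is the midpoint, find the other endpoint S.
S = (2×(-10.5) - (-5), 2×(-11) - (-7), 2×2.5 - 16) = (-16, -15, -11)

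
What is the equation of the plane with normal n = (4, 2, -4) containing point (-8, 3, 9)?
d = n·P = (4)(-8) + (2)(3) + (-4)(9) = -62
Plane: 4x + 2y - 4z = -62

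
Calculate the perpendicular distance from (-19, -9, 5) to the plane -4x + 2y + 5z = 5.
d = |(-4)(-19) + 2(-9) + 5(5) - (5)| / √((-4)² + 2² + 5²) = 78/√45 = 11.63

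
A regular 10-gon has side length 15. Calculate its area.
For a regular 10-gon with side length s = 15:
Apothem a = s / (2*tan(pi/10)) = 15 / (2*tan(pi/10)) ≈ 23.08263
Perimeter P = 10 * 15 = 150
Area = (1/2) * P * a = (1/2) * 150 * 23.08263 = 1731.20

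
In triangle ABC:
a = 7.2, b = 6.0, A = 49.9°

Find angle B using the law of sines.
sin(B)/b = sin(A)/a
sin(B) = b·sin(A)/a = 6.0·sin(49.9°)/7.2 = 0.637435
B = arcsin(0.637435) = 39.6°  (b ≤ a, so B ≤ A and the acute solution is unique)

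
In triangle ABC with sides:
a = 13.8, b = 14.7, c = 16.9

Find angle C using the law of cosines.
cos(C) = (a² + b² - c²)/(2ab)
cos(C) = (13.8² + 14.7² - 16.9²)/(2·13.8·14.7) = 120.92/405.72 = 0.298038
C = arccos(0.298038) = 72.66°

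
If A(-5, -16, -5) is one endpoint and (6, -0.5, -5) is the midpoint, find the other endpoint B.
B = (2×6 - (-5), 2×(-0.5) - (-16), 2×(-5) - (-5)) = (17, 15, -5)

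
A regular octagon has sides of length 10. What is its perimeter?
Perimeter = number of sides * side length
Perimeter = 8 * 10
Perimeter = 80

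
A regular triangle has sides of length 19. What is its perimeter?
Perimeter = number of sides * side length
Perimeter = 3 * 19
Perimeter = 57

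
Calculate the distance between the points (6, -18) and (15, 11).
Using the distance formula: d = sqrt((x₂-x₁)² + (y₂-y₁)²)
dx = 15 - 6 = 9
dy = 11 - (-18) = 29
d = sqrt(9² + 29²) = sqrt(81 + 841) = sqrt(922) = 30.36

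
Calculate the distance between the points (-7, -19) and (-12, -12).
Using the distance formula: d = sqrt((x₂-x₁)² + (y₂-y₁)²)
dx = (-12) - (-7) = -5
dy = (-12) - (-19) = 7
d = sqrt((-5)² + 7²) = sqrt(25 + 49) = sqrt(74) = 8.60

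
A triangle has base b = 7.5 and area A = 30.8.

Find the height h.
A = ½bh  →  h = 2A/b
h = 2·30.8/7.5 = 8.213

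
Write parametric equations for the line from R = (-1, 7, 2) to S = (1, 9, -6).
Direction vector d = S - R = (2, 2, -8)
x = -1 + 2t, y = 7 + 2t, z = 2 - 8t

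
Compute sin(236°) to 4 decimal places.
sin(236 degrees) = -0.829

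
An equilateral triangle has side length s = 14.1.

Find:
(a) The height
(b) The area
(a) Height h = s·√3/2 = 14.1·√3/2 = 12.21
(b) Area = (√3/4)·s² = (√3/4)·14.1² = (√3/4)·198.81 = 86.09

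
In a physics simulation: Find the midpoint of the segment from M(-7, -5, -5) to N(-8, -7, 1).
Midpoint = ((-7-8)/2, (-5-7)/2, (-5+1)/2) = (-7.5, -6, -2)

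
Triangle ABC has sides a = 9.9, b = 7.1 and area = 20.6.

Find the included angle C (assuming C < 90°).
Area = ½ab·sin(C)  →  sin(C) = 2·Area/(ab)
sin(C) = 2·20.6/(9.9·7.1) = 0.586143
C = arcsin(0.586143) = 35.88°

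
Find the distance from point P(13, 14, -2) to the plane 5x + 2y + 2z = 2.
d = |5(13) + 2(14) + 2(-2) - (2)| / √(5² + 2² + 2²) = 87/√33 = 15.14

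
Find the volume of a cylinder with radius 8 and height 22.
Volume = pi * r² * h
Volume = pi * 8² * 22
Volume = pi * 64 * 22
Volume = pi * 1408
Volume = 4423.36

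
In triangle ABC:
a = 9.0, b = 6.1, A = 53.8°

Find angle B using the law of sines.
sin(B)/b = sin(A)/a
sin(B) = b·sin(A)/a = 6.1·sin(53.8°)/9.0 = 0.546940
B = arcsin(0.546940) = 33.16°  (b ≤ a, so B ≤ A and the acute solution is unique)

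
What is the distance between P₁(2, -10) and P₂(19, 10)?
Using the distance formula: d = sqrt((x₂-x₁)² + (y₂-y₁)²)
dx = 19 - 2 = 17
dy = 10 - (-10) = 20
d = sqrt(17² + 20²) = sqrt(289 + 400) = sqrt(689) = 26.25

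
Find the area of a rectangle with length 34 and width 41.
Area = length * width
Area = 34 * 41
Area = 1394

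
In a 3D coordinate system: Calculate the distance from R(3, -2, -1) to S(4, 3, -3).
d = √[(1)² + (5)² + (-2)²] = √30 = 5.477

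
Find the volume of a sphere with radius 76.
Volume = (4/3) * pi * r³
Volume = (4/3) * pi * 76³
Volume = (4/3) * pi * 438976
Volume = 1838778.37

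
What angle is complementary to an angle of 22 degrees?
Complementary angles sum to 90 degrees.
Other angle = 90 - 22
Other angle = 68 degrees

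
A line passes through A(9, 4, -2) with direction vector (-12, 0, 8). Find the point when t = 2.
P(2) = (9 + (-12)(2), 4 + 0(2), -2 + 8(2)) = (-15, 4, 14)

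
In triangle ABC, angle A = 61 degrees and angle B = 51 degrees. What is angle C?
Sum of angles in a triangle = 180 degrees
Third angle = 180 - 61 - 51
Third angle = 68 degrees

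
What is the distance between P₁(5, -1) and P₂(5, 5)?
Using the distance formula: d = sqrt((x₂-x₁)² + (y₂-y₁)²)
dx = 5 - 5 = 0
dy = 5 - (-1) = 6
d = sqrt(0² + 6²) = sqrt(0 + 36) = sqrt(36) = 6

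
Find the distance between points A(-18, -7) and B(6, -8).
Using the distance formula: d = sqrt((x₂-x₁)² + (y₂-y₁)²)
dx = 6 - (-18) = 24
dy = (-8) - (-7) = -1
d = sqrt(24² + (-1)²) = sqrt(576 + 1) = sqrt(577) = 24.02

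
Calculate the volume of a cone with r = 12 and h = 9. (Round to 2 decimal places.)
Volume = (1/3) * pi * r² * h
Volume = (1/3) * pi * 12² * 9
Volume = (1/3) * pi * 144 * 9
Volume = (1/3) * pi * 1296
Volume = 1357.17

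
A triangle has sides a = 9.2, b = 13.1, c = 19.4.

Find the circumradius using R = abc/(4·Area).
s = (a+b+c)/2 = 20.85
Area = √(s(s-a)(s-b)(s-c)) = √(20.85·11.65·7.75·1.45) = 52.2457
R = abc/(4·Area) = (9.2·13.1·19.4)/(4·52.2457) = 2338.088/208.9828 = 11.19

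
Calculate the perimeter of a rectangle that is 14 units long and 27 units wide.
Perimeter = 2 * (length + width)
Perimeter = 2 * (14 + 27)
Perimeter = 2 * 41
Perimeter = 82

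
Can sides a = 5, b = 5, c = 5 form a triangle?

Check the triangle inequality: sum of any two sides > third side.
Yes, triangle inequality satisfied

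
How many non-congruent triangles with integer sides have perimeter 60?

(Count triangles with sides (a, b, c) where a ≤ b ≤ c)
With a ≤ b ≤ c and a + b + c = 60, the triangle inequality a + b > c gives c < 60/2, so c ≤ 29.
Iterate a from 1 to ⌊p/3⌋ = 20; for each a, b ranges from a to ⌊(p−a)/2⌋ with c = p − a − b, keeping only c ≥ b.
Triples: (2, 29, 29), (3, 28, 29), (4, 27, 29), …
Count = 75 triangles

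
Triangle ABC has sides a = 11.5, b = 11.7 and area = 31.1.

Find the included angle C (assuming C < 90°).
Area = ½ab·sin(C)  →  sin(C) = 2·Area/(ab)
sin(C) = 2·31.1/(11.5·11.7) = 0.462282
C = arcsin(0.462282) = 27.53°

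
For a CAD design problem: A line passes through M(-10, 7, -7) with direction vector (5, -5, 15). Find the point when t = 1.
P(1) = (-10 + 5(1), 7 + (-5)(1), -7 + 15(1)) = (-5, 2, 8)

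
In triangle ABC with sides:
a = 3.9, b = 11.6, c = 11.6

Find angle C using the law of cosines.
cos(C) = (a² + b² - c²)/(2ab)
cos(C) = (3.9² + 11.6² - 11.6²)/(2·3.9·11.6) = 15.21/90.48 = 0.168103
C = arccos(0.168103) = 80.32°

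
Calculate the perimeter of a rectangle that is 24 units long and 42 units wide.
Perimeter = 2 * (length + width)
Perimeter = 2 * (24 + 42)
Perimeter = 2 * 66
Perimeter = 132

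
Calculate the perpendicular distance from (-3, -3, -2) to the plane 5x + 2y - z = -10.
d = |5(-3) + 2(-3) + (-1)(-2) - (-10)| / √(5² + 2² + (-1)²) = 9/√30 = 1.643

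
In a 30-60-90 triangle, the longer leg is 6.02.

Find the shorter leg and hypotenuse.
In a 30-60-90 triangle, sides are in ratio 1 : √3 : 2.
Long leg = short leg·√3  →  short leg = 6.02/√3 = 3.476
Hypotenuse = 2·(short leg) = 2·6.02/√3 = 6.951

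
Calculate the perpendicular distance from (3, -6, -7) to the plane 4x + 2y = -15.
d = |4(3) + 2(-6) + 0(-7) - (-15)| / √(4² + 2² + 0²) = 15/√20 = 3.354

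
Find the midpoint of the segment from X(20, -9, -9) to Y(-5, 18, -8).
Midpoint = ((20-5)/2, (-9+18)/2, (-9-8)/2) = (7.5, 4.5, -8.5)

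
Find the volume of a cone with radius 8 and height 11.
Volume = (1/3) * pi * r² * h
Volume = (1/3) * pi * 8² * 11
Volume = (1/3) * pi * 64 * 11
Volume = (1/3) * pi * 704
Volume = 737.23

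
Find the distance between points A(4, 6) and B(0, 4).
Using the distance formula: d = sqrt((x₂-x₁)² + (y₂-y₁)²)
dx = 0 - 4 = -4
dy = 4 - 6 = -2
d = sqrt((-4)² + (-2)²) = sqrt(16 + 4) = sqrt(20) = 4.47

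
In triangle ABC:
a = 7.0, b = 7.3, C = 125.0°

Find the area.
Using A = ½ab·sin(C):
A = ½·7.0·7.3·sin(125.0°) = ½·51.1·0.819152 = 20.93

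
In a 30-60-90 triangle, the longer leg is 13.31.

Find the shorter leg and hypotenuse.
In a 30-60-90 triangle, sides are in ratio 1 : √3 : 2.
Long leg = short leg·√3  →  short leg = 13.31/√3 = 7.685
Hypotenuse = 2·(short leg) = 2·13.31/√3 = 15.37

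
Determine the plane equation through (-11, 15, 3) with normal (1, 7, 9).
d = n·P = (1)(-11) + (7)(15) + (9)(3) = 121
Plane: x + 7y + 9z = 121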